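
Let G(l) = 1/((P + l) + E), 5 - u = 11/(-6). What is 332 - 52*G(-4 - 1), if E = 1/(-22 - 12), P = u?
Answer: 6973/23 ≈ 303.17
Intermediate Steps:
u = 41/6 (u = 5 - 11/(-6) = 5 - 11*(-1)/6 = 5 - 1*(-11/6) = 5 + 11/6 = 41/6 ≈ 6.8333)
P = 41/6 ≈ 6.8333
E = -1/34 (E = 1/(-34) = -1/34 ≈ -0.029412)
G(l) = 1/(347/51 + l) (G(l) = 1/((41/6 + l) - 1/34) = 1/(347/51 + l))
332 - 52*G(-4 - 1) = 332 - 2652/(347 + 51*(-4 - 1)) = 332 - 2652/(347 + 51*(-5)) = 332 - 2652/(347 - 255) = 332 - 2652/92 = 332 - 52*51/92 = 332 - 663/23 = 6973/23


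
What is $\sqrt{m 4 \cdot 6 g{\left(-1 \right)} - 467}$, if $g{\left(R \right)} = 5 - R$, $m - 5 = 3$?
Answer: $\sqrt{685} \approx 26.173$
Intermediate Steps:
$m = 8$ ($m = 5 + 3 = 8$)
$\sqrt{m 4 \cdot 6 g{\left(-1 \right)} - 467} = \sqrt{8 \cdot 4 \cdot 6 \left(5 - -1\right) - 467} = \sqrt{32 \cdot 6 \left(5 + 1\right) - 467} = \sqrt{192 \cdot 6 - 467} = \sqrt{1152 - 467} = \sqrt{685}$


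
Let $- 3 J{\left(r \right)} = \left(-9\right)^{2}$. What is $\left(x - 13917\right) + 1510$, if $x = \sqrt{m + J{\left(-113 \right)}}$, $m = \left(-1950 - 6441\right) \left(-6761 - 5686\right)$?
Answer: $-12407 + 15 \sqrt{464190} \approx -2187.3$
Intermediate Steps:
$J{\left(r \right)} = -27$ ($J{\left(r \right)} = - \frac{\left(-9\right)^{2}}{3} = \left(- \frac{1}{3}\right) 81 = -27$)
$m = 104442777$ ($m = \left(-8391\right) \left(-12447\right) = 104442777$)
$x = 15 \sqrt{464190}$ ($x = \sqrt{104442777 - 27} = \sqrt{104442750} = 15 \sqrt{464190} \approx 10220.0$)
$\left(x - 13917\right) + 1510 = \left(15 \sqrt{464190} - 13917\right) + 1510 = \left(-13917 + 15 \sqrt{464190}\right) + 1510 = -12407 + 15 \sqrt{464190}$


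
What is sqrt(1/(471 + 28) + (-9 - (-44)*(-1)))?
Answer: I*sqrt(13196554)/499 ≈ 7.28*I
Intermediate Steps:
sqrt(1/(471 + 28) + (-9 - (-44)*(-1))) = sqrt(1/499 + (-9 - 11*4)) = sqrt(1/499 + (-9 - 44)) = sqrt(1/499 - 53) = sqrt(-26446/499) = I*sqrt(13196554)/499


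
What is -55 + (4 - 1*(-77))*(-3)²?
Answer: 674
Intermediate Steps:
-55 + (4 - 1*(-77))*(-3)² = -55 + (4 + 77)*9 = -55 + 81*9 = -55 + 729 = 674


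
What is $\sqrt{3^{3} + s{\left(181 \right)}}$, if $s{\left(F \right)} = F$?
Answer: $4 \sqrt{13} \approx 14.422$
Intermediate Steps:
$\sqrt{3^{3} + s{\left(181 \right)}} = \sqrt{3^{3} + 181} = \sqrt{27 + 181} = \sqrt{208} = 4 \sqrt{13}$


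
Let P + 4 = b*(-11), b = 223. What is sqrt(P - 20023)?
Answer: 4*I*sqrt(1405) ≈ 149.93*I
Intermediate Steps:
P = -2457 (P = -4 + 223*(-11) = -4 - 2453 = -2457)
sqrt(P - 20023) = sqrt(-2457 - 20023) = sqrt(-22480) = 4*I*sqrt(1405)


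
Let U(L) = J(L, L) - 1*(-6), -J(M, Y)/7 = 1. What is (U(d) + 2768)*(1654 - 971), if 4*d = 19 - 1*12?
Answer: 1889861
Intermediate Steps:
J(M, Y) = -7 (J(M, Y) = -7*1 = -7)
d = 7/4 (d = (19 - 1*12)/4 = (19 - 12)/4 = (1/4)*7 = 7/4 ≈ 1.7500)
U(L) = -1 (U(L) = -7 - 1*(-6) = -7 + 6 = -1)
(U(d) + 2768)*(1654 - 971) = (-1 + 2768)*(1654 - 971) = 2767*683 = 1889861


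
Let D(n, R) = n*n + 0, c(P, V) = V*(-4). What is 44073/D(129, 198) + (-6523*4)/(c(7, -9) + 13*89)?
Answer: -42401987/2205857 ≈ -19.222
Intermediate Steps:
c(P, V) = -4*V
D(n, R) = n² (D(n, R) = n² + 0 = n²)
44073/D(129, 198) + (-6523*4)/(c(7, -9) + 13*89) = 44073/(129²) + (-6523*4)/(-4*(-9) + 13*89) = 44073/16641 - 26092/(36 + 1157) = 44073*(1/16641) - 26092/1193 = 4897/1849 - 26092*1/1193 = 4897/1849 - 26092/1193 = -42401987/2205857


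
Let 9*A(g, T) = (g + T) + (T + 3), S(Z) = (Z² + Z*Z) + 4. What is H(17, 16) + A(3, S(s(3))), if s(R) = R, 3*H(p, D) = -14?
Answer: 8/9 ≈ 0.88889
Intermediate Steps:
H(p, D) = -14/3 (H(p, D) = (⅓)*(-14) = -14/3)
S(Z) = 4 + 2*Z² (S(Z) = (Z² + Z²) + 4 = 2*Z² + 4 = 4 + 2*Z²)
A(g, T) = ⅓ + g/9 + 2*T/9 (A(g, T) = ((g + T) + (T + 3))/9 = ((T + g) + (3 + T))/9 = (3 + g + 2*T)/9 = ⅓ + g/9 + 2*T/9)
H(17, 16) + A(3, S(s(3))) = -14/3 + (⅓ + (⅑)*3 + 2*(4 + 2*3²)/9) = -14/3 + (⅓ + ⅓ + 2*(4 + 2*9)/9) = -14/3 + (⅓ + ⅓ + 2*(4 + 18)/9) = -14/3 + (⅓ + ⅓ + (2/9)*22) = -14/3 + (⅓ + ⅓ + 44/9) = -14/3 + 50/9 = 8/9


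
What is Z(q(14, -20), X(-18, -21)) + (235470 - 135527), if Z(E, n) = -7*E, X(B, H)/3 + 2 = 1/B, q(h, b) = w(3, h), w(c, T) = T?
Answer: 99845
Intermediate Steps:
q(h, b) = h
X(B, H) = -6 + 3/B
Z(q(14, -20), X(-18, -21)) + (235470 - 135527) = -7*14 + (235470 - 135527) = -98 + 99943 = 99845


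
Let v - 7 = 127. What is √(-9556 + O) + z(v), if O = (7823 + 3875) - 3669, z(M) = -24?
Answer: -24 + I*√1527 ≈ -24.0 + 39.077*I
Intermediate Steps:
v = 134 (v = 7 + 127 = 134)
O = 8029 (O = 11698 - 3669 = 8029)
√(-9556 + O) + z(v) = √(-9556 + 8029) - 24 = √(-1527) - 24 = I*√1527 - 24 = -24 + I*√1527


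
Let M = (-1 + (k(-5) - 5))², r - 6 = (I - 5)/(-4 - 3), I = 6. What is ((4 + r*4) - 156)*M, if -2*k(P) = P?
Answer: -1575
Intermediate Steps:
r = 41/7 (r = 6 + (6 - 5)/(-4 - 3) = 6 + 1/(-7) = 6 + 1*(-⅐) = 6 - ⅐ = 41/7 ≈ 5.8571)
k(P) = -P/2
M = 49/4 (M = (-1 + (-½*(-5) - 5))² = (-1 + (5/2 - 5))² = (-1 - 5/2)² = (-7/2)² = 49/4 ≈ 12.250)
((4 + r*4) - 156)*M = ((4 + (41/7)*4) - 156)*(49/4) = ((4 + 164/7) - 156)*(49/4) = (192/7 - 156)*(49/4) = -900/7*49/4 = -1575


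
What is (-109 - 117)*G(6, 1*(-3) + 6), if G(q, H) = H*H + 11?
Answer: -4520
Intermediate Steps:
G(q, H) = 11 + H² (G(q, H) = H² + 11 = 11 + H²)
(-109 - 117)*G(6, 1*(-3) + 6) = (-109 - 117)*(11 + (1*(-3) + 6)²) = -226*(11 + (-3 + 6)²) = -226*(11 + 3²) = -226*(11 + 9) = -226*20 = -4520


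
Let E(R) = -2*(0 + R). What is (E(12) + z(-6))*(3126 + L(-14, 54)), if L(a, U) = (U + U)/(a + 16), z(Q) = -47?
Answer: -225780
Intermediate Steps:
E(R) = -2*R
L(a, U) = 2*U/(16 + a) (L(a, U) = (2*U)/(16 + a) = 2*U/(16 + a))
(E(12) + z(-6))*(3126 + L(-14, 54)) = (-2*12 - 47)*(3126 + 2*54/(16 - 14)) = (-24 - 47)*(3126 + 2*54/2) = -71*(3126 + 2*54*(½)) = -71*(3126 + 54) = -71*3180 = -225780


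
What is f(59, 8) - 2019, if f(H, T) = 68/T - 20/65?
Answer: -52281/26 ≈ -2010.8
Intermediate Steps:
f(H, T) = -4/13 + 68/T (f(H, T) = 68/T - 20*1/65 = 68/T - 4/13 = -4/13 + 68/T)
f(59, 8) - 2019 = (-4/13 + 68/8) - 2019 = (-4/13 + 68*(1/8)) - 2019 = (-4/13 + 17/2) - 2019 = 213/26 - 2019 = -52281/26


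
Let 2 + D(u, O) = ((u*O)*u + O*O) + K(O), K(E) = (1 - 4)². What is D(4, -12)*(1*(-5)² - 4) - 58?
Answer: -919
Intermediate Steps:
K(E) = 9 (K(E) = (-3)² = 9)
D(u, O) = 7 + O² + O*u² (D(u, O) = -2 + (((u*O)*u + O*O) + 9) = -2 + (((O*u)*u + O²) + 9) = -2 + ((O*u² + O²) + 9) = -2 + ((O² + O*u²) + 9) = -2 + (9 + O² + O*u²) = 7 + O² + O*u²)
D(4, -12)*(1*(-5)² - 4) - 58 = (7 + (-12)² - 12*4²)*(1*(-5)² - 4) - 58 = (7 + 144 - 12*16)*(1*25 - 4) - 58 = (7 + 144 - 192)*(25 - 4) - 58 = -41*21 - 58 = -861 - 58 = -919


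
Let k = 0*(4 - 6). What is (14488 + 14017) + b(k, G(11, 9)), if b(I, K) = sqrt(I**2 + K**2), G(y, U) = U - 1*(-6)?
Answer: 28520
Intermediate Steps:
G(y, U) = 6 + U (G(y, U) = U + 6 = 6 + U)
k = 0 (k = 0*(-2) = 0)
(14488 + 14017) + b(k, G(11, 9)) = (14488 + 14017) + sqrt(0**2 + (6 + 9)**2) = 28505 + sqrt(0 + 15**2) = 28505 + sqrt(0 + 225) = 28505 + sqrt(225) = 28505 + 15 = 28520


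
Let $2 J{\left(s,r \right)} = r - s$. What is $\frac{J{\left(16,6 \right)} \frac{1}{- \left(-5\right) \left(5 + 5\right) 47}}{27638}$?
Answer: $- \frac{1}{12989860} \approx -7.6983 \cdot 10^{-8}$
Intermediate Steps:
$J{\left(s,r \right)} = \frac{r}{2} - \frac{s}{2}$ ($J{\left(s,r \right)} = \frac{r - s}{2} = \frac{r}{2} - \frac{s}{2}$)
$\frac{J{\left(16,6 \right)} \frac{1}{- \left(-5\right) \left(5 + 5\right) 47}}{27638} = \frac{\left(\frac{1}{2} \cdot 6 - 8\right) \frac{1}{- \left(-5\right) \left(5 + 5\right) 47}}{27638} = \frac{3 - 8}{- \left(-5\right) 10 \cdot 47} \cdot \frac{1}{27638} = - \frac{5}{\left(-1\right) \left(-50\right) 47} \cdot \frac{1}{27638} = - \frac{5}{50 \cdot 47} \cdot \frac{1}{27638} = - \frac{5}{2350} \cdot \frac{1}{27638} = \left(-5\right) \frac{1}{2350} \cdot \frac{1}{27638} = \left(- \frac{1}{470}\right) \frac{1}{27638} = - \frac{1}{12989860}$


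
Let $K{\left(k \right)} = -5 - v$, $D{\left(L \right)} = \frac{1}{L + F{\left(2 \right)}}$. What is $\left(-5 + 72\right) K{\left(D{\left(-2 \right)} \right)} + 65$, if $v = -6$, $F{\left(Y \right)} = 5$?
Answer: $132$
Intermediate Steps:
$D{\left(L \right)} = \frac{1}{5 + L}$ ($D{\left(L \right)} = \frac{1}{L + 5} = \frac{1}{5 + L}$)
$K{\left(k \right)} = 1$ ($K{\left(k \right)} = -5 - -6 = -5 + 6 = 1$)
$\left(-5 + 72\right) K{\left(D{\left(-2 \right)} \right)} + 65 = \left(-5 + 72\right) 1 + 65 = 67 \cdot 1 + 65 = 67 + 65 = 132$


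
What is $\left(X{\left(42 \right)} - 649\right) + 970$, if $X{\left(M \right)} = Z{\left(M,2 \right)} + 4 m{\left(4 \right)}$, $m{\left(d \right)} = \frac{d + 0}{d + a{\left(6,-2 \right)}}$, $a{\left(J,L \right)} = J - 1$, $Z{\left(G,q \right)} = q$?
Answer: $\frac{2923}{9} \approx 324.78$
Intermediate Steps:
$a{\left(J,L \right)} = -1 + J$
$m{\left(d \right)} = \frac{d}{5 + d}$ ($m{\left(d \right)} = \frac{d + 0}{d + \left(-1 + 6\right)} = \frac{d}{d + 5} = \frac{d}{5 + d}$)
$X{\left(M \right)} = \frac{34}{9}$ ($X{\left(M \right)} = 2 + 4 \frac{4}{5 + 4} = 2 + 4 \cdot \frac{4}{9} = 2 + \frac{16}{9} = \frac{34}{9}$)
$\left(X{\left(42 \right)} - 649\right) + 970 = \left(\frac{34}{9} - 649\right) + 970 = - \frac{5807}{9} + 970 = \frac{2923}{9}$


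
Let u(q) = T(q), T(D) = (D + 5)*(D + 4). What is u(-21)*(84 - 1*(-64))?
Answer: 40256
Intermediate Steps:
T(D) = (4 + D)*(5 + D) (T(D) = (5 + D)*(4 + D) = (4 + D)*(5 + D))
u(q) = 20 + q² + 9*q
u(-21)*(84 - 1*(-64)) = (20 + (-21)² + 9*(-21))*(84 - 1*(-64)) = (20 + 441 - 189)*(84 + 64) = 272*148 = 40256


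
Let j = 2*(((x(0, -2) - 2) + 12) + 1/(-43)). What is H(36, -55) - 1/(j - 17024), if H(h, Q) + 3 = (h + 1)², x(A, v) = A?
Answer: 998783727/731174 ≈ 1366.0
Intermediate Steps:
j = 858/43 (j = 2*(((0 - 2) + 12) + 1/(-43)) = 2*((-2 + 12) - 1/43) = 2*(10 - 1/43) = 2*(429/43) = 858/43 ≈ 19.953)
H(h, Q) = -3 + (1 + h)² (H(h, Q) = -3 + (h + 1)² = -3 + (1 + h)²)
H(36, -55) - 1/(j - 17024) = (-3 + (1 + 36)²) - 1/(858/43 - 17024) = (-3 + 37²) - 1/(-731174/43) = (-3 + 1369) - 1*(-43/731174) = 1366 + 43/731174 = 998783727/731174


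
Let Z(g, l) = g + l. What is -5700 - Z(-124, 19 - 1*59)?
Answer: -5536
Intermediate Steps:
-5700 - Z(-124, 19 - 1*59) = -5700 - (-124 + (19 - 1*59)) = -5700 - (-124 + (19 - 59)) = -5700 - (-124 - 40) = -5700 - 1*(-164) = -5700 + 164 = -5536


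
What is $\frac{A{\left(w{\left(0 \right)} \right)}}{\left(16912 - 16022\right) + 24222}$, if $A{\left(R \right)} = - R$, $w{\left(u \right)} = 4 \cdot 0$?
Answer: $0$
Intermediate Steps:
$w{\left(u \right)} = 0$
$\frac{A{\left(w{\left(0 \right)} \right)}}{\left(16912 - 16022\right) + 24222} = \frac{\left(-1\right) 0}{\left(16912 - 16022\right) + 24222} = \frac{0}{890 + 24222} = \frac{0}{25112} = 0 \cdot \frac{1}{25112} = 0$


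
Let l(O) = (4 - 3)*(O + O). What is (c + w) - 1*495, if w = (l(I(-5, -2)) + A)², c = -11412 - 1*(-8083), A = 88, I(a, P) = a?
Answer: 2260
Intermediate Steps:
c = -3329 (c = -11412 + 8083 = -3329)
l(O) = 2*O (l(O) = 1*(2*O) = 2*O)
w = 6084 (w = (2*(-5) + 88)² = (-10 + 88)² = 78² = 6084)
(c + w) - 1*495 = (-3329 + 6084) - 1*495 = 2755 - 495 = 2260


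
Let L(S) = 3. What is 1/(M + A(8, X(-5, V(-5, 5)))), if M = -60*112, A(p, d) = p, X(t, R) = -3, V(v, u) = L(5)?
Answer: -1/6712 ≈ -0.00014899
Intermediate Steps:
V(v, u) = 3
M = -6720
1/(M + A(8, X(-5, V(-5, 5)))) = 1/(-6720 + 8) = 1/(-6712) = -1/6712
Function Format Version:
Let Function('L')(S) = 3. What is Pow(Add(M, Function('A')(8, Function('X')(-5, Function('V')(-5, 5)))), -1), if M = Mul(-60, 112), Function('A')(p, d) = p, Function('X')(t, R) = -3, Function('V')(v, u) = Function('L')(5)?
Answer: Rational(-1, 6712) ≈ -0.00014899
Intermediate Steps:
Function('V')(v, u) = 3
M = -6720
Pow(Add(M, Function('A')(8, Function('X')(-5, Function('V')(-5, 5)))), -1) = Pow(Add(-6720, 8), -1) = Pow(-6712, -1) = Rational(-1, 6712)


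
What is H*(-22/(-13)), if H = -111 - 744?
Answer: -18810/13 ≈ -1446.9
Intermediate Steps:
H = -855
H*(-22/(-13)) = -(-18810)/(-13) = -(-18810)*(-1)/13 = -855*22/13 = -18810/13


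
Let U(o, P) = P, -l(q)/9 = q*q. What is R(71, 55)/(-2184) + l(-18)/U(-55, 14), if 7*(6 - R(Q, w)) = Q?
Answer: -3184243/15288 ≈ -208.28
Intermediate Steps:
R(Q, w) = 6 - Q/7
l(q) = -9*q**2 (l(q) = -9*q*q = -9*q**2)
R(71, 55)/(-2184) + l(-18)/U(-55, 14) = (6 - 1/7*71)/(-2184) - 9*(-18)**2/14 = (6 - 71/7)*(-1/2184) - 9*324*(1/14) = -29/7*(-1/2184) - 2916*1/14 = 29/15288 - 1458/7 = -3184243/15288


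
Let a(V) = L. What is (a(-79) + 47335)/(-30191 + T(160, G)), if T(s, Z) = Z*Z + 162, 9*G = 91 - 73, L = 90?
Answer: -1897/1201 ≈ -1.5795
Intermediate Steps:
G = 2 (G = (91 - 73)/9 = (⅑)*18 = 2)
T(s, Z) = 162 + Z² (T(s, Z) = Z² + 162 = 162 + Z²)
a(V) = 90
(a(-79) + 47335)/(-30191 + T(160, G)) = (90 + 47335)/(-30191 + (162 + 2²)) = 47425/(-30191 + (162 + 4)) = 47425/(-30191 + 166) = 47425/(-30025) = 47425*(-1/30025) = -1897/1201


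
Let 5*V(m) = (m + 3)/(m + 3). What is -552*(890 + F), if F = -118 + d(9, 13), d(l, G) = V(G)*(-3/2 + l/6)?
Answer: -426144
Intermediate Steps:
V(m) = ⅕ (V(m) = ((m + 3)/(m + 3))/5 = ((3 + m)/(3 + m))/5 = (⅕)*1 = ⅕)
d(l, G) = -3/10 + l/30 (d(l, G) = (-3/2 + l/6)/5 = -3/10 + l/30)
F = -118 (F = -118 + (-3/10 + (1/30)*9) = -118 + (-3/10 + 3/10) = -118 + 0 = -118)
-552*(890 + F) = -552*(890 - 118) = -552*772 = -426144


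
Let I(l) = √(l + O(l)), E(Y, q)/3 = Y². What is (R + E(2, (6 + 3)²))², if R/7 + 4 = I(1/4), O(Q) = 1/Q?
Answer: 1857/4 - 112*√17 ≈ 2.4622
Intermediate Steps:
O(Q) = 1/Q
E(Y, q) = 3*Y²
I(l) = √(l + 1/l)
R = -28 + 7*√17/2 (R = -28 + 7*√(1/4 + 1/(1/4)) = -28 + 7*√(¼ + 1/(¼)) = -28 + 7*√(¼ + 4) = -28 + 7*√(17/4) = -28 + 7*(√17/2) = -28 + 7*√17/2 ≈ -13.569)
(R + E(2, (6 + 3)²))² = ((-28 + 7*√17/2) + 3*2²)² = ((-28 + 7*√17/2) + 3*4)² = ((-28 + 7*√17/2) + 12)² = (-16 + 7*√17/2)²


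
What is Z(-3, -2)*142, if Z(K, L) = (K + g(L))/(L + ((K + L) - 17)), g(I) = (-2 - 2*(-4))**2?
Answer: -781/4 ≈ -195.25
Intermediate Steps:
g(I) = 36 (g(I) = (-2 + 8)**2 = 6**2 = 36)
Z(K, L) = (36 + K)/(-17 + K + 2*L) (Z(K, L) = (K + 36)/(L + ((K + L) - 17)) = (36 + K)/(L + (-17 + K + L)) = (36 + K)/(-17 + K + 2*L))
Z(-3, -2)*142 = ((36 - 3)/(-17 - 3 + 2*(-2)))*142 = (33/(-17 - 3 - 4))*142 = (33/(-24))*142 = -1/24*33*142 = -11/8*142 = -781/4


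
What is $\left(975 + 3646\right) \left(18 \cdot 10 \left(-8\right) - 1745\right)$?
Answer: $-14717885$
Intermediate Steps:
$\left(975 + 3646\right) \left(18 \cdot 10 \left(-8\right) - 1745\right) = 4621 \left(180 \left(-8\right) - 1745\right) = 4621 \left(-1440 - 1745\right) = 4621 \left(-3185\right) = -14717885$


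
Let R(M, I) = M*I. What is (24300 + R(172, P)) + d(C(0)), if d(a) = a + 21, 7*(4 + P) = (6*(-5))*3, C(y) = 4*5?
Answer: 150091/7 ≈ 21442.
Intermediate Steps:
C(y) = 20
P = -118/7 (P = -4 + ((6*(-5))*3)/7 = -4 + (-30*3)/7 = -4 + (1/7)*(-90) = -4 - 90/7 = -118/7 ≈ -16.857)
R(M, I) = I*M
d(a) = 21 + a
(24300 + R(172, P)) + d(C(0)) = (24300 - 118/7*172) + (21 + 20) = (24300 - 20296/7) + 41 = 149804/7 + 41 = 150091/7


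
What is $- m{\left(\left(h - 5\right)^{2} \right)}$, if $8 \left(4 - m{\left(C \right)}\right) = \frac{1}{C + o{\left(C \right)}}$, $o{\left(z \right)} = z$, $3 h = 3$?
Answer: $- \frac{1023}{256} \approx -3.9961$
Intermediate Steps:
$h = 1$ ($h = \frac{1}{3} \cdot 3 = 1$)
$m{\left(C \right)} = 4 - \frac{1}{16 C}$ ($m{\left(C \right)} = 4 - \frac{1}{8 \left(C + C\right)} = 4 - \frac{1}{8 \cdot 2 C} = 4 - \frac{\frac{1}{2} \frac{1}{C}}{8} = 4 - \frac{1}{16 C}$)
$- m{\left(\left(h - 5\right)^{2} \right)} = - (4 - \frac{1}{16 \left(1 - 5\right)^{2}}) = - (4 - \frac{1}{16 \left(-4\right)^{2}}) = - (4 - \frac{1}{16 \cdot 16}) = - (4 - \frac{1}{256}) = \left(-1\right) \frac{1023}{256} = - \frac{1023}{256}$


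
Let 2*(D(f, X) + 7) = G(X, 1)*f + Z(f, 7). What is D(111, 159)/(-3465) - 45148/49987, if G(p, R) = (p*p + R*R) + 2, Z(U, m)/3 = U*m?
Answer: -20102630101/49487130 ≈ -406.22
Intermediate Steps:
Z(U, m) = 3*U*m (Z(U, m) = 3*(U*m) = 3*U*m)
G(p, R) = 2 + R² + p² (G(p, R) = (p² + R²) + 2 = (R² + p²) + 2 = 2 + R² + p²)
D(f, X) = -7 + 21*f/2 + f*(3 + X²)/2 (D(f, X) = -7 + ((2 + 1² + X²)*f + 3*f*7)/2 = -7 + ((2 + 1 + X²)*f + 21*f)/2 = -7 + ((3 + X²)*f + 21*f)/2 = -7 + (f*(3 + X²) + 21*f)/2 = -7 + (21*f + f*(3 + X²))/2 = -7 + (21*f/2 + f*(3 + X²)/2) = -7 + 21*f/2 + f*(3 + X²)/2)
D(111, 159)/(-3465) - 45148/49987 = (-7 + 12*111 + (½)*111*159²)/(-3465) - 45148/49987 = (-7 + 1332 + (½)*111*25281)*(-1/3465) - 45148*1/49987 = (-7 + 1332 + 2806191/2)*(-1/3465) - 45148/49987 = (2808841/2)*(-1/3465) - 45148/49987 = -401263/990 - 45148/49987 = -20102630101/49487130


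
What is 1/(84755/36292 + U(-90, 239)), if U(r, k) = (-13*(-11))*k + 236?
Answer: 36292/1249001351 ≈ 2.9057e-5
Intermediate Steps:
U(r, k) = 236 + 143*k (U(r, k) = 143*k + 236 = 236 + 143*k)
1/(84755/36292 + U(-90, 239)) = 1/(84755/36292 + (236 + 143*239)) = 1/(84755*(1/36292) + (236 + 34177)) = 1/(84755/36292 + 34413) = 1/(1249001351/36292) = 36292/1249001351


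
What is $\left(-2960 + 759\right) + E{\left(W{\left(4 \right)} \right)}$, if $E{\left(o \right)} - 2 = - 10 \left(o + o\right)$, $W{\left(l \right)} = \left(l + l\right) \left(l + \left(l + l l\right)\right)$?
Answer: $-6039$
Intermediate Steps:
$W{\left(l \right)} = 2 l \left(l^{2} + 2 l\right)$ ($W{\left(l \right)} = 2 l \left(l + \left(l + l^{2}\right)\right) = 2 l \left(l^{2} + 2 l\right)$)
$E{\left(o \right)} = 2 - 20 o$ ($E{\left(o \right)} = 2 - 10 \left(o + o\right) = 2 - 10 \cdot 2 o = 2 - 20 o$)
$\left(-2960 + 759\right) + E{\left(W{\left(4 \right)} \right)} = \left(-2960 + 759\right) + \left(2 - 20 \cdot 2 \cdot 4^{2} \left(2 + 4\right)\right) = -2201 + \left(2 - 20 \cdot 2 \cdot 16 \cdot 6\right) = -2201 + \left(2 - 3840\right) = -2201 - 3838 = -6039$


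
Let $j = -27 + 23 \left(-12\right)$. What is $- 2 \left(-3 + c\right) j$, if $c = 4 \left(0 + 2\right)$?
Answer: $3030$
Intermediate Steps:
$j = -303$ ($j = -27 - 276 = -303$)
$c = 8$ ($c = 4 \cdot 2 = 8$)
$- 2 \left(-3 + c\right) j = - 2 \left(-3 + 8\right) \left(-303\right) = \left(-2\right) 5 \left(-303\right) = \left(-10\right) \left(-303\right) = 3030$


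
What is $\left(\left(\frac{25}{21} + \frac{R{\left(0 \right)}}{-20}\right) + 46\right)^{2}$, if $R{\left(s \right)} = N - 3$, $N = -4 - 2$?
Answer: $\frac{400360081}{176400} \approx 2269.6$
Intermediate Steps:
$N = -6$ ($N = -4 - 2 = -6$)
$R{\left(s \right)} = -9$ ($R{\left(s \right)} = -6 - 3 = -9$)
$\left(\left(\frac{25}{21} + \frac{R{\left(0 \right)}}{-20}\right) + 46\right)^{2} = \left(\left(\frac{25}{21} - \frac{9}{-20}\right) + 46\right)^{2} = \left(\left(25 \cdot \frac{1}{21} - - \frac{9}{20}\right) + 46\right)^{2} = \left(\left(\frac{25}{21} + \frac{9}{20}\right) + 46\right)^{2} = \left(\frac{689}{420} + 46\right)^{2} = \left(\frac{20009}{420}\right)^{2} = \frac{400360081}{176400}$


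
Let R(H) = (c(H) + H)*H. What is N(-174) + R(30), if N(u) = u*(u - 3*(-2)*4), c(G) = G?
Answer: 27900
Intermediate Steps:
N(u) = u*(24 + u) (N(u) = u*(u + 6*4) = u*(u + 24) = u*(24 + u))
R(H) = 2*H**2 (R(H) = (H + H)*H = (2*H)*H = 2*H**2)
N(-174) + R(30) = -174*(24 - 174) + 2*30**2 = -174*(-150) + 2*900 = 26100 + 1800 = 27900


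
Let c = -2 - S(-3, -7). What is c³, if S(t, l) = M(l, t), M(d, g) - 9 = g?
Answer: -512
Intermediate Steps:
M(d, g) = 9 + g
S(t, l) = 9 + t
c = -8 (c = -2 - (9 - 3) = -2 - 1*6 = -2 - 6 = -8)
c³ = (-8)³ = -512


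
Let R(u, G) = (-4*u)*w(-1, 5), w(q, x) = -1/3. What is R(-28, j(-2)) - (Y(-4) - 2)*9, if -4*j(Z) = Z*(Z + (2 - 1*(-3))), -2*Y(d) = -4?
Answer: -112/3 ≈ -37.333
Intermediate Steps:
w(q, x) = -1/3 (w(q, x) = -1*1/3 = -1/3)
Y(d) = 2 (Y(d) = -1/2*(-4) = 2)
j(Z) = -Z*(5 + Z)/4 (j(Z) = -Z*(Z + (2 - 1*(-3)))/4 = -Z*(Z + (2 + 3))/4 = -Z*(Z + 5)/4 = -Z*(5 + Z)/4)
R(u, G) = 4*u/3 (R(u, G) = -4*u*(-1/3) = 4*u/3)
R(-28, j(-2)) - (Y(-4) - 2)*9 = (4/3)*(-28) - (2 - 2)*9 = -112/3 - 0*9 = -112/3 - 1*0 = -112/3 + 0 = -112/3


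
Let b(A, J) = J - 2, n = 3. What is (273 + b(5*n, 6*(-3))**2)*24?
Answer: 16152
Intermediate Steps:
b(A, J) = -2 + J
(273 + b(5*n, 6*(-3))**2)*24 = (273 + (-2 + 6*(-3))**2)*24 = (273 + (-2 - 18)**2)*24 = (273 + (-20)**2)*24 = (273 + 400)*24 = 673*24 = 16152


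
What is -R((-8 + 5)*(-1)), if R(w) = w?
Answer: -3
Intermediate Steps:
-R((-8 + 5)*(-1)) = -(-8 + 5)*(-1) = -(-3)*(-1) = -1*3 = -3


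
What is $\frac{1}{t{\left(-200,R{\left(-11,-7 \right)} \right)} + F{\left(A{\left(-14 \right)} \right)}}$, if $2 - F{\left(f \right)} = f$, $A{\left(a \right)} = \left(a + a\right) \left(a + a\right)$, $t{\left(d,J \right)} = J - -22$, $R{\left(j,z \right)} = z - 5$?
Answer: $- \frac{1}{772} \approx -0.0012953$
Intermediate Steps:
$R{\left(j,z \right)} = -5 + z$
$t{\left(d,J \right)} = 22 + J$ ($t{\left(d,J \right)} = J + 22 = 22 + J$)
$A{\left(a \right)} = 4 a^{2}$ ($A{\left(a \right)} = 2 a 2 a = 4 a^{2}$)
$F{\left(f \right)} = 2 - f$
$\frac{1}{t{\left(-200,R{\left(-11,-7 \right)} \right)} + F{\left(A{\left(-14 \right)} \right)}} = \frac{1}{\left(22 - 12\right) + \left(2 - 4 \left(-14\right)^{2}\right)} = \frac{1}{\left(22 - 12\right) + \left(2 - 4 \cdot 196\right)} = \frac{1}{10 + \left(2 - 784\right)} = \frac{1}{10 - 782} = \frac{1}{-772} = - \frac{1}{772}$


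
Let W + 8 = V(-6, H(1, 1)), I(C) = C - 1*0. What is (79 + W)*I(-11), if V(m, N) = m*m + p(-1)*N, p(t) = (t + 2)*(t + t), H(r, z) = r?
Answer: -1155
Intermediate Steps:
p(t) = 2*t*(2 + t) (p(t) = (2 + t)*(2*t) = 2*t*(2 + t))
V(m, N) = m**2 - 2*N (V(m, N) = m*m + (2*(-1)*(2 - 1))*N = m**2 + (2*(-1)*1)*N = m**2 - 2*N)
I(C) = C (I(C) = C + 0 = C)
W = 26 (W = -8 + ((-6)**2 - 2*1) = -8 + (36 - 2) = -8 + 34 = 26)
(79 + W)*I(-11) = (79 + 26)*(-11) = 105*(-11) = -1155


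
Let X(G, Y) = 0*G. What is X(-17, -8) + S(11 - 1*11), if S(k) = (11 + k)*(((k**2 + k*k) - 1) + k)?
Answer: -11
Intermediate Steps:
X(G, Y) = 0
S(k) = (11 + k)*(-1 + k + 2*k**2) (S(k) = (11 + k)*(((k**2 + k**2) - 1) + k) = (11 + k)*((2*k**2 - 1) + k) = (11 + k)*((-1 + 2*k**2) + k) = (11 + k)*(-1 + k + 2*k**2))
X(-17, -8) + S(11 - 1*11) = 0 + (-11 + 2*(11 - 1*11)**3 + 10*(11 - 1*11) + 23*(11 - 1*11)**2) = 0 + (-11 + 2*(11 - 11)**3 + 10*(11 - 11) + 23*(11 - 11)**2) = 0 + (-11 + 2*0**3 + 10*0 + 23*0**2) = 0 + (-11 + 2*0 + 0 + 23*0) = 0 + (-11 + 0 + 0 + 0) = 0 - 11 = -11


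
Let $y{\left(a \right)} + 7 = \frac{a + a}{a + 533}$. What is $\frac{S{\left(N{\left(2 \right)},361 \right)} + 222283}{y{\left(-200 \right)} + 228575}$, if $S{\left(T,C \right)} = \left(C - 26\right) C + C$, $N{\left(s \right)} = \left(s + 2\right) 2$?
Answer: $\frac{114411807}{76112744} \approx 1.5032$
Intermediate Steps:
$N{\left(s \right)} = 4 + 2 s$ ($N{\left(s \right)} = \left(2 + s\right) 2 = 4 + 2 s$)
$S{\left(T,C \right)} = C + C \left(-26 + C\right)$ ($S{\left(T,C \right)} = \left(-26 + C\right) C + C = C \left(-26 + C\right) + C = C + C \left(-26 + C\right)$)
$y{\left(a \right)} = -7 + \frac{2 a}{533 + a}$ ($y{\left(a \right)} = -7 + \frac{a + a}{a + 533} = -7 + \frac{2 a}{533 + a}$)
$\frac{S{\left(N{\left(2 \right)},361 \right)} + 222283}{y{\left(-200 \right)} + 228575} = \frac{361 \left(-25 + 361\right) + 222283}{\frac{-3731 - -1000}{533 - 200} + 228575} = \frac{361 \cdot 336 + 222283}{\frac{-3731 + 1000}{333} + 228575} = \frac{121296 + 222283}{\frac{1}{333} \left(-2731\right) + 228575} = \frac{343579}{- \frac{2731}{333} + 228575} = \frac{343579}{\frac{76112744}{333}} = 343579 \cdot \frac{333}{76112744} = \frac{114411807}{76112744}$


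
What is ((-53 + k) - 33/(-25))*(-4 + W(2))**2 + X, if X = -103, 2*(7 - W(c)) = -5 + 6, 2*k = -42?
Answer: -2229/4 ≈ -557.25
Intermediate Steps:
k = -21 (k = (1/2)*(-42) = -21)
W(c) = 13/2 (W(c) = 7 - (-5 + 6)/2 = 7 - 1/2*1 = 7 - 1/2 = 13/2)
((-53 + k) - 33/(-25))*(-4 + W(2))**2 + X = ((-53 - 21) - 33/(-25))*(-4 + 13/2)**2 - 103 = (-74 - 33*(-1/25))*(5/2)**2 - 103 = (-74 + 33/25)*(25/4) - 103 = -1817/25*25/4 - 103 = -1817/4 - 103 = -2229/4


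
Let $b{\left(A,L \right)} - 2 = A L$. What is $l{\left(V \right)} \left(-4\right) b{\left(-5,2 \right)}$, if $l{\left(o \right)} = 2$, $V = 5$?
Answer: $64$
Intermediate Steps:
$b{\left(A,L \right)} = 2 + A L$
$l{\left(V \right)} \left(-4\right) b{\left(-5,2 \right)} = 2 \left(-4\right) \left(2 - 10\right) = - 8 \left(2 - 10\right) = \left(-8\right) \left(-8\right) = 64$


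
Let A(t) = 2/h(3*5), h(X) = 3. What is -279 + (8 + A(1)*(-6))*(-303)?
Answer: -1491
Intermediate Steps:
A(t) = ⅔ (A(t) = 2/3 = 2*(⅓) = ⅔)
-279 + (8 + A(1)*(-6))*(-303) = -279 + (8 + (⅔)*(-6))*(-303) = -279 + (8 - 4)*(-303) = -279 + 4*(-303) = -279 - 1212 = -1491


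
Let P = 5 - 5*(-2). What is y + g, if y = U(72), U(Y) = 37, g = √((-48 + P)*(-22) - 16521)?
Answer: 37 + 9*I*√195 ≈ 37.0 + 125.68*I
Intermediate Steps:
P = 15 (P = 5 + 10 = 15)
g = 9*I*√195 (g = √((-48 + 15)*(-22) - 16521) = √(-33*(-22) - 16521) = √(726 - 16521) = √(-15795) = 9*I*√195 ≈ 125.68*I)
y = 37
y + g = 37 + 9*I*√195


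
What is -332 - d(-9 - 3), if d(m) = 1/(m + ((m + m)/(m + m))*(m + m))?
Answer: -11951/36 ≈ -331.97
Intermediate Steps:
d(m) = 1/(3*m) (d(m) = 1/(m + ((2*m)/((2*m)))*(2*m)) = 1/(m + ((2*m)*(1/(2*m)))*(2*m)) = 1/(m + 1*(2*m)) = 1/(m + 2*m) = 1/(3*m))
-332 - d(-9 - 3) = -332 - 1/(3*(-9 - 3)) = -332 - 1/(3*(-12)) = -332 - (-1)/(3*12) = -332 - 1*(-1/36) = -332 + 1/36 = -11951/36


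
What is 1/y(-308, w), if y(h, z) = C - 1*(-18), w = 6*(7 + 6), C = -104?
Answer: -1/86 ≈ -0.011628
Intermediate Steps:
w = 78 (w = 6*13 = 78)
y(h, z) = -86 (y(h, z) = -104 - 1*(-18) = -104 + 18 = -86)
1/y(-308, w) = 1/(-86) = -1/86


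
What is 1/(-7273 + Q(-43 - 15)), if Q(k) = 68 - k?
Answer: -1/7147 ≈ -0.00013992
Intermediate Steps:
1/(-7273 + Q(-43 - 15)) = 1/(-7273 + (68 - (-43 - 15))) = 1/(-7273 + (68 - 1*(-58))) = 1/(-7273 + (68 + 58)) = 1/(-7273 + 126) = 1/(-7147) = -1/7147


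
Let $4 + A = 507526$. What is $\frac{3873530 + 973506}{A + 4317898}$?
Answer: $\frac{1211759}{1206355} \approx 1.0045$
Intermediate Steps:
$A = 507522$ ($A = -4 + 507526 = 507522$)
$\frac{3873530 + 973506}{A + 4317898} = \frac{3873530 + 973506}{507522 + 4317898} = \frac{4847036}{4825420} = 4847036 \cdot \frac{1}{4825420} = \frac{1211759}{1206355}$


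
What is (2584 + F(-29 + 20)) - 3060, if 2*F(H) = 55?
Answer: -897/2 ≈ -448.50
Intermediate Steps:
F(H) = 55/2 (F(H) = (½)*55 = 55/2)
(2584 + F(-29 + 20)) - 3060 = (2584 + 55/2) - 3060 = 5223/2 - 3060 = -897/2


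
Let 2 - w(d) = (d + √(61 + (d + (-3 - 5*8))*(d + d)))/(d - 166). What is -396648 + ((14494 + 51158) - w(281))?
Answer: -38064489/115 + √133817/115 ≈ -3.3099e+5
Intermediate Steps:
w(d) = 2 - (d + √(61 + 2*d*(-43 + d)))/(-166 + d) (w(d) = 2 - (d + √(61 + (d + (-3 - 5*8))*(d + d)))/(d - 166) = 2 - (d + √(61 + (d + (-3 - 40))*(2*d)))/(-166 + d) = 2 - (d + √(61 + (d - 43)*(2*d)))/(-166 + d) = 2 - (d + √(61 + (-43 + d)*(2*d)))/(-166 + d) = 2 - (d + √(61 + 2*d*(-43 + d)))/(-166 + d))
-396648 + ((14494 + 51158) - w(281)) = -396648 + ((14494 + 51158) - (-332 + 281 - √(61 - 86*281 + 2*281²))/(-166 + 281)) = -396648 + (65652 - (-332 + 281 - √(61 - 24166 + 2*78961))/115) = -396648 + (65652 - (-332 + 281 - √(61 - 24166 + 157922))/115) = -396648 + (65652 - (-332 + 281 - √133817)/115) = -396648 + (65652 - (-51 - √133817)/115) = -396648 + (65652 - (-51/115 - √133817/115)) = -396648 + (65652 + (51/115 + √133817/115)) = -396648 + (7550031/115 + √133817/115) = -38064489/115 + √133817/115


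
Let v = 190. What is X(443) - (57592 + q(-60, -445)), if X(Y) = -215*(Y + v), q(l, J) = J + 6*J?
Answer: -190572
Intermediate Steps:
q(l, J) = 7*J
X(Y) = -40850 - 215*Y (X(Y) = -215*(Y + 190) = -215*(190 + Y) = -40850 - 215*Y)
X(443) - (57592 + q(-60, -445)) = (-40850 - 215*443) - (57592 + 7*(-445)) = (-40850 - 95245) - (57592 - 3115) = -136095 - 1*54477 = -136095 - 54477 = -190572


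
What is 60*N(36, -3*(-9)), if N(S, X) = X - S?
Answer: -540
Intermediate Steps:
60*N(36, -3*(-9)) = 60*(-3*(-9) - 1*36) = 60*(27 - 36) = 60*(-9) = -540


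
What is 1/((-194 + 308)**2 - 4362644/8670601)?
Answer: 8670601/112678767952 ≈ 7.6950e-5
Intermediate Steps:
1/((-194 + 308)**2 - 4362644/8670601) = 1/(114**2 - 4362644*1/8670601) = 1/(12996 - 4362644/8670601) = 1/(112678767952/8670601) = 8670601/112678767952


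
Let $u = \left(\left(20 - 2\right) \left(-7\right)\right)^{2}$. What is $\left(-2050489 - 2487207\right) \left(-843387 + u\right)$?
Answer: $3754993354656$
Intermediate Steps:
$u = 15876$ ($u = \left(18 \left(-7\right)\right)^{2} = \left(-126\right)^{2} = 15876$)
$\left(-2050489 - 2487207\right) \left(-843387 + u\right) = \left(-2050489 - 2487207\right) \left(-843387 + 15876\right) = \left(-4537696\right) \left(-827511\right) = 3754993354656$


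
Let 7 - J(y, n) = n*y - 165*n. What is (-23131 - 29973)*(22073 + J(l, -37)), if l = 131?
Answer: -1105731488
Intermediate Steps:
J(y, n) = 7 + 165*n - n*y (J(y, n) = 7 - (n*y - 165*n) = 7 - (-165*n + n*y) = 7 + (165*n - n*y) = 7 + 165*n - n*y)
(-23131 - 29973)*(22073 + J(l, -37)) = (-23131 - 29973)*(22073 + (7 + 165*(-37) - 1*(-37)*131)) = -53104*(22073 + (7 - 6105 + 4847)) = -53104*(22073 - 1251) = -53104*20822 = -1105731488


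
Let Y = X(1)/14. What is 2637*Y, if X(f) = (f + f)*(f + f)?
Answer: 5274/7 ≈ 753.43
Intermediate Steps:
X(f) = 4*f² (X(f) = (2*f)*(2*f) = 4*f²)
Y = 2/7 (Y = (4*1²)/14 = (4*1)*(1/14) = 4*(1/14) = 2/7 ≈ 0.28571)
2637*Y = 2637*(2/7) = 5274/7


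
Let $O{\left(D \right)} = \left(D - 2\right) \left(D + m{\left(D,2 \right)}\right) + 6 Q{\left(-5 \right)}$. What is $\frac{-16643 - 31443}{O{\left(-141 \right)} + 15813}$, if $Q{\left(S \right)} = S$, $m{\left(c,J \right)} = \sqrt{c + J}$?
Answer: $- \frac{1728499356}{1294957327} - \frac{6876298 i \sqrt{139}}{1294957327} \approx -1.3348 - 0.062605 i$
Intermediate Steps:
$m{\left(c,J \right)} = \sqrt{J + c}$
$O{\left(D \right)} = -30 + \left(-2 + D\right) \left(D + \sqrt{2 + D}\right)$ ($O{\left(D \right)} = \left(D - 2\right) \left(D + \sqrt{2 + D}\right) + 6 \left(-5\right) = \left(-2 + D\right) \left(D + \sqrt{2 + D}\right) - 30 = -30 + \left(-2 + D\right) \left(D + \sqrt{2 + D}\right)$)
$\frac{-16643 - 31443}{O{\left(-141 \right)} + 15813} = \frac{-16643 - 31443}{\left(-30 + \left(-141\right)^{2} - -282 - 2 \sqrt{2 - 141} - 141 \sqrt{2 - 141}\right) + 15813} = - \frac{48086}{\left(-30 + 19881 + 282 - 2 \sqrt{-139} - 141 \sqrt{-139}\right) + 15813} = - \frac{48086}{\left(-30 + 19881 + 282 - 2 i \sqrt{139} - 141 i \sqrt{139}\right) + 15813} = - \frac{48086}{\left(20133 - 143 i \sqrt{139}\right) + 15813} = - \frac{48086}{35946 - 143 i \sqrt{139}}$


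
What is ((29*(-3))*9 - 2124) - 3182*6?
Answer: -21999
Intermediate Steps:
((29*(-3))*9 - 2124) - 3182*6 = (-87*9 - 2124) - 19092 = (-783 - 2124) - 19092 = -2907 - 19092 = -21999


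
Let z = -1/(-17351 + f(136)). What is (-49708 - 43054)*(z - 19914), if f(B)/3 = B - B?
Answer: 32051850989506/17351 ≈ 1.8473e+9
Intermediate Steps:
f(B) = 0 (f(B) = 3*(B - B) = 3*0 = 0)
z = 1/17351 (z = -1/(-17351 + 0) = -1/(-17351) = -1*(-1/17351) = 1/17351 ≈ 5.7634e-5)
(-49708 - 43054)*(z - 19914) = (-49708 - 43054)*(1/17351 - 19914) = -92762*(-345527813/17351) = 32051850989506/17351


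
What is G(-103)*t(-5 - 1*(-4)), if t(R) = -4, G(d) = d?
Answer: 412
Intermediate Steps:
G(-103)*t(-5 - 1*(-4)) = -103*(-4) = 412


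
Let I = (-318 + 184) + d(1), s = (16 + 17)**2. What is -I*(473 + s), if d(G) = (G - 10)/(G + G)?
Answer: 216337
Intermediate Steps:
d(G) = (-10 + G)/(2*G) (d(G) = (-10 + G)/((2*G)) = (-10 + G)*(1/(2*G)) = (-10 + G)/(2*G))
s = 1089 (s = 33**2 = 1089)
I = -277/2 (I = (-318 + 184) + (1/2)*(-10 + 1)/1 = -134 + (1/2)*1*(-9) = -134 - 9/2 = -277/2 ≈ -138.50)
-I*(473 + s) = -(-277)*(473 + 1089)/2 = -(-277)*1562/2 = -1*(-216337) = 216337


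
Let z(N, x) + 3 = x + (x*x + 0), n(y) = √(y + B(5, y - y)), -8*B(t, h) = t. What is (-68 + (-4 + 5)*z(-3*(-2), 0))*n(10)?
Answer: -355*√6/4 ≈ -217.39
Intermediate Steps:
B(t, h) = -t/8
n(y) = √(-5/8 + y) (n(y) = √(y - ⅛*5) = √(y - 5/8) = √(-5/8 + y))
z(N, x) = -3 + x + x² (z(N, x) = -3 + (x + (x*x + 0)) = -3 + (x + (x² + 0)) = -3 + (x + x²) = -3 + x + x²)
(-68 + (-4 + 5)*z(-3*(-2), 0))*n(10) = (-68 + (-4 + 5)*(-3 + 0 + 0²))*(√(-10 + 16*10)/4) = (-68 + 1*(-3 + 0 + 0))*(√(-10 + 160)/4) = (-68 + 1*(-3))*(√150/4) = (-68 - 3)*((5*√6)/4) = -355*√6/4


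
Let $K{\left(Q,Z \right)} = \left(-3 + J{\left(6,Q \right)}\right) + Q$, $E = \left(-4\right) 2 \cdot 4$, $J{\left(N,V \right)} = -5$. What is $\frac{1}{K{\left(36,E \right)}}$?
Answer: $\frac{1}{28} \approx 0.035714$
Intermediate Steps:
$E = -32$ ($E = \left(-8\right) 4 = -32$)
$K{\left(Q,Z \right)} = -8 + Q$ ($K{\left(Q,Z \right)} = \left(-3 - 5\right) + Q = -8 + Q$)
$\frac{1}{K{\left(36,E \right)}} = \frac{1}{-8 + 36} = \frac{1}{28}$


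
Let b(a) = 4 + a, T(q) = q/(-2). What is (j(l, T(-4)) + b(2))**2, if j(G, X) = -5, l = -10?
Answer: 1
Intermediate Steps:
T(q) = -q/2 (T(q) = q*(-1/2) = -q/2)
(j(l, T(-4)) + b(2))**2 = (-5 + (4 + 2))**2 = (-5 + 6)**2 = 1**2 = 1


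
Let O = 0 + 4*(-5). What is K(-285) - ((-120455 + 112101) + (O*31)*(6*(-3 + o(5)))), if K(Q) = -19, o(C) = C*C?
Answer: 90175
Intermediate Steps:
o(C) = C²
O = -20 (O = 0 - 20 = -20)
K(-285) - ((-120455 + 112101) + (O*31)*(6*(-3 + o(5)))) = -19 - ((-120455 + 112101) + (-20*31)*(6*(-3 + 5²))) = -19 - (-8354 - 3720*(-3 + 25)) = -19 - (-8354 - 3720*22) = -19 - (-8354 - 620*132) = -19 - (-8354 - 81840) = -19 - 1*(-90194) = -19 + 90194 = 90175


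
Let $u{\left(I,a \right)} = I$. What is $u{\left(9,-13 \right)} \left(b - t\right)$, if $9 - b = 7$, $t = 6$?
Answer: $-36$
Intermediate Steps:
$b = 2$ ($b = 9 - 7 = 2$)
$u{\left(9,-13 \right)} \left(b - t\right) = 9 \left(2 - 6\right) = 9 \left(-4\right) = -36$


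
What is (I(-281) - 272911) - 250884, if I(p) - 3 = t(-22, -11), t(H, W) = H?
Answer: -523814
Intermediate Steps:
I(p) = -19 (I(p) = 3 - 22 = -19)
(I(-281) - 272911) - 250884 = (-19 - 272911) - 250884 = -272930 - 250884 = -523814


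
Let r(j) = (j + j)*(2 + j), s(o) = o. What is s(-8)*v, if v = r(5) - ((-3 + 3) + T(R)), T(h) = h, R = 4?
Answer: -528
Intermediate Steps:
r(j) = 2*j*(2 + j) (r(j) = (2*j)*(2 + j) = 2*j*(2 + j))
v = 66 (v = 2*5*(2 + 5) - ((-3 + 3) + 4) = 2*5*7 - (0 + 4) = 70 - 1*4 = 70 - 4 = 66)
s(-8)*v = -8*66 = -528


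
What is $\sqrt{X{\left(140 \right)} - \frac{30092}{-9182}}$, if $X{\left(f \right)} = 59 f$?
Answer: $\frac{23 \sqrt{329238974}}{4591} \approx 90.903$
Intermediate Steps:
$\sqrt{X{\left(140 \right)} - \frac{30092}{-9182}} = \sqrt{59 \cdot 140 - \frac{30092}{-9182}} = \sqrt{8260 - - \frac{15046}{4591}} = \sqrt{8260 + \frac{15046}{4591}} = \sqrt{\frac{37936706}{4591}} = \frac{23 \sqrt{329238974}}{4591}$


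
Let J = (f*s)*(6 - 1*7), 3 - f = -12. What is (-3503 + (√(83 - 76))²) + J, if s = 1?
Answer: -3511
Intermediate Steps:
f = 15 (f = 3 - 1*(-12) = 3 + 12 = 15)
J = -15 (J = (15*1)*(6 - 1*7) = 15*(6 - 7) = 15*(-1) = -15)
(-3503 + (√(83 - 76))²) + J = (-3503 + (√(83 - 76))²) - 15 = (-3503 + (√7)²) - 15 = (-3503 + 7) - 15 = -3496 - 15 = -3511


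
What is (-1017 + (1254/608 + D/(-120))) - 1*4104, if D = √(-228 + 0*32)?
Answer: -81903/16 - I*√57/60 ≈ -5118.9 - 0.12583*I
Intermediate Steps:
D = 2*I*√57 (D = √(-228 + 0) = √(-228) = 2*I*√57 ≈ 15.1*I)
(-1017 + (1254/608 + D/(-120))) - 1*4104 = (-1017 + (1254/608 + (2*I*√57)/(-120))) - 1*4104 = (-1017 + (1254*(1/608) + (2*I*√57)*(-1/120))) - 4104 = (-1017 + (33/16 - I*√57/60)) - 4104 = (-16239/16 - I*√57/60) - 4104 = -81903/16 - I*√57/60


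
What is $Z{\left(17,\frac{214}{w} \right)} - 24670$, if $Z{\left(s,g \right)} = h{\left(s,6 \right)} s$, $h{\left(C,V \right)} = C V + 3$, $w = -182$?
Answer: $-22885$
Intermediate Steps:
$h{\left(C,V \right)} = 3 + C V$
$Z{\left(s,g \right)} = s \left(3 + 6 s\right)$ ($Z{\left(s,g \right)} = \left(3 + s 6\right) s = \left(3 + 6 s\right) s = s \left(3 + 6 s\right)$)
$Z{\left(17,\frac{214}{w} \right)} - 24670 = 3 \cdot 17 \left(1 + 2 \cdot 17\right) - 24670 = 3 \cdot 17 \left(1 + 34\right) - 24670 = 3 \cdot 17 \cdot 35 - 24670 = 1785 - 24670 = -22885$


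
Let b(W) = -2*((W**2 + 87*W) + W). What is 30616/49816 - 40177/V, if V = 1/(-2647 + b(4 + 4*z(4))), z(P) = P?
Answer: 1743019244920/6227 ≈ 2.7991e+8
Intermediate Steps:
b(W) = -176*W - 2*W**2 (b(W) = -2*(W**2 + 88*W) = -176*W - 2*W**2)
V = -1/6967 (V = 1/(-2647 - 2*(4 + 4*4)*(88 + (4 + 4*4))) = 1/(-2647 - 2*(4 + 16)*(88 + (4 + 16))) = 1/(-2647 - 2*20*(88 + 20)) = 1/(-2647 - 2*20*108) = 1/(-2647 - 4320) = 1/(-6967) = -1/6967 ≈ -0.00014353)
30616/49816 - 40177/V = 30616/49816 - 40177/(-1/6967) = 30616*(1/49816) - 40177*(-6967) = 3827/6227 + 279913159 = 1743019244920/6227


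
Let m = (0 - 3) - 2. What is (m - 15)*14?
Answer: -280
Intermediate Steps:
m = -5 (m = -3 - 2 = -5)
(m - 15)*14 = (-5 - 15)*14 = -20*14 = -280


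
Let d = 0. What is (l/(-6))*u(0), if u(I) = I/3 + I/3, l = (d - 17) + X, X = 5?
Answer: 0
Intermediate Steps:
l = -12 (l = (0 - 17) + 5 = -17 + 5 = -12)
u(I) = 2*I/3 (u(I) = I*(1/3) + I*(1/3) = I/3 + I/3 = 2*I/3)
(l/(-6))*u(0) = (-12/(-6))*((2/3)*0) = -12*(-1/6)*0 = 2*0 = 0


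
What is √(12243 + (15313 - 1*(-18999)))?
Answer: √46555 ≈ 215.77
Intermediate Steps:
√(12243 + (15313 - 1*(-18999))) = √(12243 + (15313 + 18999)) = √(12243 + 34312) = √46555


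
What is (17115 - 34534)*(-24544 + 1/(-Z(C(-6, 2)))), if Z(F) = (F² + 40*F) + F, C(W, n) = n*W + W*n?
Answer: 174433012469/408 ≈ 4.2753e+8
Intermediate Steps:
C(W, n) = 2*W*n (C(W, n) = W*n + W*n = 2*W*n)
Z(F) = F² + 41*F
(17115 - 34534)*(-24544 + 1/(-Z(C(-6, 2)))) = (17115 - 34534)*(-24544 + 1/(-2*(-6)*2*(41 + 2*(-6)*2))) = -17419*(-24544 + 1/(-(-24)*(41 - 24))) = -17419*(-24544 + 1/(-(-24)*17)) = -17419*(-24544 + 1/(-1*(-408))) = -17419*(-24544 + 1/408) = -17419*(-10013951/408) = 174433012469/408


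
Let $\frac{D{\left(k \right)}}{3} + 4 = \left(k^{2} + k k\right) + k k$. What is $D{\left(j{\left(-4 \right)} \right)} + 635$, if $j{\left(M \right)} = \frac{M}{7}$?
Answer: $\frac{30671}{49} \approx 625.94$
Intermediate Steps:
$j{\left(M \right)} = \frac{M}{7}$ ($j{\left(M \right)} = M \frac{1}{7} = \frac{M}{7}$)
$D{\left(k \right)} = -12 + 9 k^{2}$ ($D{\left(k \right)} = -12 + 3 \left(\left(k^{2} + k k\right) + k k\right) = -12 + 3 \left(\left(k^{2} + k^{2}\right) + k^{2}\right) = -12 + 3 \left(2 k^{2} + k^{2}\right) = -12 + 3 \cdot 3 k^{2} = -12 + 9 k^{2}$)
$D{\left(j{\left(-4 \right)} \right)} + 635 = \left(-12 + 9 \left(\frac{1}{7} \left(-4\right)\right)^{2}\right) + 635 = \left(-12 + 9 \left(- \frac{4}{7}\right)^{2}\right) + 635 = \left(-12 + 9 \cdot \frac{16}{49}\right) + 635 = \left(-12 + \frac{144}{49}\right) + 635 = - \frac{444}{49} + 635 = \frac{30671}{49}$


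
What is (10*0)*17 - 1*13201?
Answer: -13201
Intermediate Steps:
(10*0)*17 - 1*13201 = 0*17 - 13201 = 0 - 13201 = -13201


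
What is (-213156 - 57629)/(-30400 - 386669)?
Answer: 270785/417069 ≈ 0.64926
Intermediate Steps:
(-213156 - 57629)/(-30400 - 386669) = -270785/(-417069) = -270785*(-1/417069) = 270785/417069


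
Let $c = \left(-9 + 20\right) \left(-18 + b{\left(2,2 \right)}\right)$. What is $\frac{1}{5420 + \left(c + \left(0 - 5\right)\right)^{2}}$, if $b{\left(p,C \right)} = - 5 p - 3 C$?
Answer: $\frac{1}{149061} \approx 6.7087 \cdot 10^{-6}$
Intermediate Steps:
$c = -374$ ($c = \left(-9 + 20\right) \left(-18 - 16\right) = 11 \left(-18 - 16\right) = 11 \left(-34\right) = -374$)
$\frac{1}{5420 + \left(c + \left(0 - 5\right)\right)^{2}} = \frac{1}{5420 + \left(-374 + \left(0 - 5\right)\right)^{2}} = \frac{1}{5420 + \left(-374 - 5\right)^{2}} = \frac{1}{5420 + \left(-379\right)^{2}} = \frac{1}{5420 + 143641} = \frac{1}{149061}$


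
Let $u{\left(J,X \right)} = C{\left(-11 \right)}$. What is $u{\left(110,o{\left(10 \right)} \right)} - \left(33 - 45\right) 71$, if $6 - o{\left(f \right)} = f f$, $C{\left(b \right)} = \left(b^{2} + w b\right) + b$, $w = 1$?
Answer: $951$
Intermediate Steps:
$C{\left(b \right)} = b^{2} + 2 b$ ($C{\left(b \right)} = \left(b^{2} + 1 b\right) + b = \left(b^{2} + b\right) + b = \left(b + b^{2}\right) + b = b^{2} + 2 b$)
$o{\left(f \right)} = 6 - f^{2}$ ($o{\left(f \right)} = 6 - f f = 6 - f^{2}$)
$u{\left(J,X \right)} = 99$ ($u{\left(J,X \right)} = - 11 \left(2 - 11\right) = \left(-11\right) \left(-9\right) = 99$)
$u{\left(110,o{\left(10 \right)} \right)} - \left(33 - 45\right) 71 = 99 - \left(33 - 45\right) 71 = 99 - \left(-12\right) 71 = 99 - -852 = 99 + 852 = 951$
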